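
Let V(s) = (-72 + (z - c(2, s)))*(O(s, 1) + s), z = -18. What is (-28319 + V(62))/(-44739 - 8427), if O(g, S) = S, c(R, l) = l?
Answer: 37895/53166 ≈ 0.71277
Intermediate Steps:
V(s) = (1 + s)*(-90 - s) (V(s) = (-72 + (-18 - s))*(1 + s) = (-90 - s)*(1 + s) = (1 + s)*(-90 - s))
(-28319 + V(62))/(-44739 - 8427) = (-28319 + (-90 - 1*62² - 91*62))/(-44739 - 8427) = (-28319 + (-90 - 1*3844 - 5642))/(-53166) = (-28319 + (-90 - 3844 - 5642))*(-1/53166) = (-28319 - 9576)*(-1/53166) = -37895*(-1/53166) = 37895/53166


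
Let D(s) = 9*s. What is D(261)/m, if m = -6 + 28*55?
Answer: 2349/1534 ≈ 1.5313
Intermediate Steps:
m = 1534 (m = -6 + 1540 = 1534)
D(261)/m = (9*261)/1534 = 2349*(1/1534) = 2349/1534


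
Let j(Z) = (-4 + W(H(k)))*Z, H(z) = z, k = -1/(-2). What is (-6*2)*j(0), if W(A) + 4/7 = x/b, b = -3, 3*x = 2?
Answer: 0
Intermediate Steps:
x = ⅔ (x = (⅓)*2 = ⅔ ≈ 0.66667)
k = ½ (k = -1*(-½) = ½ ≈ 0.50000)
W(A) = -50/63 (W(A) = -4/7 + (⅔)/(-3) = -4/7 + (⅔)*(-⅓) = -4/7 - 2/9 = -50/63)
j(Z) = -302*Z/63 (j(Z) = (-4 - 50/63)*Z = -302*Z/63)
(-6*2)*j(0) = (-6*2)*(-302/63*0) = -12*0 = 0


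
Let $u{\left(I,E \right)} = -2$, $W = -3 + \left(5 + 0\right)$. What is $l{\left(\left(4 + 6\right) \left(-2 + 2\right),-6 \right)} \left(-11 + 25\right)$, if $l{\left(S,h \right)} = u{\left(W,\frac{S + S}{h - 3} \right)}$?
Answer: $-28$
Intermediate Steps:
$W = 2$ ($W = -3 + 5 = 2$)
$l{\left(S,h \right)} = -2$
$l{\left(\left(4 + 6\right) \left(-2 + 2\right),-6 \right)} \left(-11 + 25\right) = - 2 \left(-11 + 25\right) = \left(-2\right) 14 = -28$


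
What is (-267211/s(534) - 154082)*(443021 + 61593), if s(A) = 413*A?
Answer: -20759929713545/267 ≈ -7.7753e+10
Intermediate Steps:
(-267211/s(534) - 154082)*(443021 + 61593) = (-267211/(413*534) - 154082)*(443021 + 61593) = (-267211/220542 - 154082)*504614 = (-267211*1/220542 - 154082)*504614 = (-647/534 - 154082)*504614 = -82280435/534*504614 = -20759929713545/267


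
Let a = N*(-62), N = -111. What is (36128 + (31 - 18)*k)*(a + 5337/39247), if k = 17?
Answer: 9817980889659/39247 ≈ 2.5016e+8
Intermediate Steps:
a = 6882 (a = -111*(-62) = 6882)
(36128 + (31 - 18)*k)*(a + 5337/39247) = (36128 + (31 - 18)*17)*(6882 + 5337/39247) = (36128 + 13*17)*(6882 + 5337*(1/39247)) = (36128 + 221)*(6882 + 5337/39247) = 36349*(270103191/39247) = 9817980889659/39247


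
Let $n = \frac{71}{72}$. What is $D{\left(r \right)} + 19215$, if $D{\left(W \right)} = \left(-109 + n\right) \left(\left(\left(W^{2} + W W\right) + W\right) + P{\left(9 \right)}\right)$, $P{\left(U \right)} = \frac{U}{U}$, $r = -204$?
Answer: $- \frac{644333053}{72} \approx -8.9491 \cdot 10^{6}$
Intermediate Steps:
$P{\left(U \right)} = 1$
$n = \frac{71}{72}$ ($n = 71 \cdot \frac{1}{72} = \frac{71}{72} \approx 0.98611$)
$D{\left(W \right)} = - \frac{7777}{72} - \frac{7777 W^{2}}{36} - \frac{7777 W}{72}$ ($D{\left(W \right)} = \left(-109 + \frac{71}{72}\right) \left(\left(\left(W^{2} + W W\right) + W\right) + 1\right) = - \frac{7777 \left(\left(\left(W^{2} + W^{2}\right) + W\right) + 1\right)}{72} = - \frac{7777 \left(\left(2 W^{2} + W\right) + 1\right)}{72} = - \frac{7777 \left(\left(W + 2 W^{2}\right) + 1\right)}{72} = - \frac{7777 \left(1 + W + 2 W^{2}\right)}{72} = - \frac{7777}{72} - \frac{7777 W^{2}}{36} - \frac{7777 W}{72}$)
$D{\left(r \right)} + 19215 = \left(- \frac{7777}{72} - \frac{7777 \left(-204\right)^{2}}{36} - - \frac{132209}{6}\right) + 19215 = \left(- \frac{7777}{72} - 8990212 + \frac{132209}{6}\right) + 19215 = - \frac{645716533}{72} + 19215 = - \frac{644333053}{72}$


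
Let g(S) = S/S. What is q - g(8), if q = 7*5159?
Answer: 36112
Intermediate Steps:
g(S) = 1
q = 36113
q - g(8) = 36113 - 1*1 = 36113 - 1 = 36112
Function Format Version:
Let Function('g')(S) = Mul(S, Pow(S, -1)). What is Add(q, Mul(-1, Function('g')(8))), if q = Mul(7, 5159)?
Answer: 36112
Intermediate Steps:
Function('g')(S) = 1
q = 36113
Add(q, Mul(-1, Function('g')(8))) = Add(36113, Mul(-1, 1)) = Add(36113, -1) = 36112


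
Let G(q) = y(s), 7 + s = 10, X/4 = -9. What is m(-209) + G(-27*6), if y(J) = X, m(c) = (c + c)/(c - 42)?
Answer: -8618/251 ≈ -34.335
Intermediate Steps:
m(c) = 2*c/(-42 + c) (m(c) = (2*c)/(-42 + c) = 2*c/(-42 + c))
X = -36 (X = 4*(-9) = -36)
s = 3 (s = -7 + 10 = 3)
y(J) = -36
G(q) = -36
m(-209) + G(-27*6) = 2*(-209)/(-42 - 209) - 36 = 2*(-209)/(-251) - 36 = 2*(-209)*(-1/251) - 36 = 418/251 - 36 = -8618/251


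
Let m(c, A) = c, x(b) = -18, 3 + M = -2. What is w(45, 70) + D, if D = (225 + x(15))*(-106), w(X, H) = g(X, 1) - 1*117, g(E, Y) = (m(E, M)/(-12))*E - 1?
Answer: -88915/4 ≈ -22229.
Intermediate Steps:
M = -5 (M = -3 - 2 = -5)
g(E, Y) = -1 - E²/12 (g(E, Y) = (E/(-12))*E - 1 = (E*(-1/12))*E - 1 = (-E/12)*E - 1 = -E²/12 - 1 = -1 - E²/12)
w(X, H) = -118 - X²/12 (w(X, H) = (-1 - X²/12) - 1*117 = (-1 - X²/12) - 117 = -118 - X²/12)
D = -21942 (D = (225 - 18)*(-106) = 207*(-106) = -21942)
w(45, 70) + D = (-118 - 1/12*45²) - 21942 = (-118 - 1/12*2025) - 21942 = (-118 - 675/4) - 21942 = -1147/4 - 21942 = -88915/4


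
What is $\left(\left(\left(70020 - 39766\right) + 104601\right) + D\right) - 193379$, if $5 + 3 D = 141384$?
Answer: $- \frac{34193}{3} \approx -11398.0$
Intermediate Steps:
$D = \frac{141379}{3}$ ($D = - \frac{5}{3} + \frac{1}{3} \cdot 141384 = - \frac{5}{3} + 47128 = \frac{141379}{3} \approx 47126.0$)
$\left(\left(\left(70020 - 39766\right) + 104601\right) + D\right) - 193379 = \left(\left(\left(70020 - 39766\right) + 104601\right) + \frac{141379}{3}\right) - 193379 = \left(\left(30254 + 104601\right) + \frac{141379}{3}\right) - 193379 = \left(134855 + \frac{141379}{3}\right) - 193379 = \frac{545944}{3} - 193379 = - \frac{34193}{3}$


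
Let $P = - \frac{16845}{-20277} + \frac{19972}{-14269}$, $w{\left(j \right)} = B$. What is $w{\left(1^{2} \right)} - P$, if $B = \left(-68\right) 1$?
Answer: $- \frac{8659565}{128421} \approx -67.431$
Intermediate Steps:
$B = -68$
$w{\left(j \right)} = -68$
$P = - \frac{73063}{128421}$ ($P = \left(-16845\right) \left(- \frac{1}{20277}\right) + 19972 \left(- \frac{1}{14269}\right) = \frac{5615}{6759} - \frac{19972}{14269} = - \frac{73063}{128421} \approx -0.56893$)
$w{\left(1^{2} \right)} - P = -68 - - \frac{73063}{128421} = -68 + \frac{73063}{128421} = - \frac{8659565}{128421}$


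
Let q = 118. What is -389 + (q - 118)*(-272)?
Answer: -389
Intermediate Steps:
-389 + (q - 118)*(-272) = -389 + (118 - 118)*(-272) = -389 + 0*(-272) = -389 + 0 = -389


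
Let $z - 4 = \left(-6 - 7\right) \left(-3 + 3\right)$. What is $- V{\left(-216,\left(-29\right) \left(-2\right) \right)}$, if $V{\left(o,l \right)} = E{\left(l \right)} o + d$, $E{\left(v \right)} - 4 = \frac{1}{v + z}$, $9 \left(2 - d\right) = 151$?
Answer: $\frac{246151}{279} \approx 882.26$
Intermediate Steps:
$d = - \frac{133}{9}$ ($d = 2 - \frac{151}{9} = - \frac{133}{9} \approx -14.778$)
$z = 4$ ($z = 4 + \left(-6 - 7\right) \left(-3 + 3\right) = 4 - 0 = 4 + 0 = 4$)
$E{\left(v \right)} = 4 + \frac{1}{4 + v}$ ($E{\left(v \right)} = 4 + \frac{1}{v + 4} = 4 + \frac{1}{4 + v}$)
$V{\left(o,l \right)} = - \frac{133}{9} + \frac{o \left(17 + 4 l\right)}{4 + l}$ ($V{\left(o,l \right)} = \frac{17 + 4 l}{4 + l} o - \frac{133}{9} = \frac{o \left(17 + 4 l\right)}{4 + l} - \frac{133}{9} = - \frac{133}{9} + \frac{o \left(17 + 4 l\right)}{4 + l}$)
$- V{\left(-216,\left(-29\right) \left(-2\right) \right)} = - \frac{-532 - 133 \left(\left(-29\right) \left(-2\right)\right) + 9 \left(-216\right) \left(17 + 4 \left(\left(-29\right) \left(-2\right)\right)\right)}{9 \left(4 - -58\right)} = - \frac{-532 - 7714 + 9 \left(-216\right) \left(17 + 4 \cdot 58\right)}{9 \left(4 + 58\right)} = - \frac{-532 - 7714 + 9 \left(-216\right) \left(17 + 232\right)}{9 \cdot 62} = - \frac{-532 - 7714 + 9 \left(-216\right) 249}{9 \cdot 62} = - \frac{-532 - 7714 - 484056}{9 \cdot 62} = - \frac{-492302}{9 \cdot 62} = \left(-1\right) \left(- \frac{246151}{279}\right) = \frac{246151}{279}$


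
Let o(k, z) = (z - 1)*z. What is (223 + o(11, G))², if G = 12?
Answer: 126025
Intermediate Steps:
o(k, z) = z*(-1 + z) (o(k, z) = (-1 + z)*z = z*(-1 + z))
(223 + o(11, G))² = (223 + 12*(-1 + 12))² = (223 + 12*11)² = (223 + 132)² = 355² = 126025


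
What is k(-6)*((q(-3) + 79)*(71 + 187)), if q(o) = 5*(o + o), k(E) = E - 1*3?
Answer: -113778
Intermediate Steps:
k(E) = -3 + E (k(E) = E - 3 = -3 + E)
q(o) = 10*o (q(o) = 5*(2*o) = 10*o)
k(-6)*((q(-3) + 79)*(71 + 187)) = (-3 - 6)*((10*(-3) + 79)*(71 + 187)) = -9*(-30 + 79)*258 = -441*258 = -9*12642 = -113778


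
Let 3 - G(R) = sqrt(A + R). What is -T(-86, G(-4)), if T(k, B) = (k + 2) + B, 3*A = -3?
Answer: 81 + I*sqrt(5) ≈ 81.0 + 2.2361*I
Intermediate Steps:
A = -1 (A = (1/3)*(-3) = -1)
G(R) = 3 - sqrt(-1 + R)
T(k, B) = 2 + B + k (T(k, B) = (2 + k) + B = 2 + B + k)
-T(-86, G(-4)) = -(2 + (3 - sqrt(-1 - 4)) - 86) = -(2 + (3 - sqrt(-5)) - 86) = -(2 + (3 - I*sqrt(5)) - 86) = -(-81 - I*sqrt(5)) = 81 + I*sqrt(5)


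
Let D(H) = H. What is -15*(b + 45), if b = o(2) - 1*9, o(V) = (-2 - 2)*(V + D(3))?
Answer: -240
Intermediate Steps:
o(V) = -12 - 4*V (o(V) = (-2 - 2)*(V + 3) = -4*(3 + V) = -12 - 4*V)
b = -29 (b = (-12 - 4*2) - 1*9 = (-12 - 8) - 9 = -20 - 9 = -29)
-15*(b + 45) = -15*(-29 + 45) = -15*16 = -240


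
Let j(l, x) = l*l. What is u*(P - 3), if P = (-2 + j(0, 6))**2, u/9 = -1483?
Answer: -13347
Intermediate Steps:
u = -13347 (u = 9*(-1483) = -13347)
j(l, x) = l**2
P = 4 (P = (-2 + 0**2)**2 = (-2 + 0)**2 = (-2)**2 = 4)
u*(P - 3) = -13347*(4 - 3) = -13347*1 = -13347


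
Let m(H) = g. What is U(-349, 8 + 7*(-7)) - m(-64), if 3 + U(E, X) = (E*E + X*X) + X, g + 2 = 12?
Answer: 123428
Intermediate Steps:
g = 10 (g = -2 + 12 = 10)
m(H) = 10
U(E, X) = -3 + X + E² + X² (U(E, X) = -3 + ((E*E + X*X) + X) = -3 + ((E² + X²) + X) = -3 + (X + E² + X²) = -3 + X + E² + X²)
U(-349, 8 + 7*(-7)) - m(-64) = (-3 + (8 + 7*(-7)) + (-349)² + (8 + 7*(-7))²) - 1*10 = (-3 + (8 - 49) + 121801 + (8 - 49)²) - 10 = (-3 - 41 + 121801 + (-41)²) - 10 = (-3 - 41 + 121801 + 1681) - 10 = 123438 - 10 = 123428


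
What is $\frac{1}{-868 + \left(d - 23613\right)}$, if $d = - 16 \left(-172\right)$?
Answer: $- \frac{1}{21729} \approx -4.6021 \cdot 10^{-5}$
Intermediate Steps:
$d = 2752$ ($d = \left(-1\right) \left(-2752\right) = 2752$)
$\frac{1}{-868 + \left(d - 23613\right)} = \frac{1}{-868 + \left(2752 - 23613\right)} = \frac{1}{-868 - 20861} = \frac{1}{-21729} = - \frac{1}{21729}$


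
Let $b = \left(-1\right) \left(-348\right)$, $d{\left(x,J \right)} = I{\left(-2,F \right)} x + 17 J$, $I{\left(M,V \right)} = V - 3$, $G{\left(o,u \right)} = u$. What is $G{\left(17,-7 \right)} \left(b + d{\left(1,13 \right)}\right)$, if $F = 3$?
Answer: $-3983$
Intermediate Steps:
$I{\left(M,V \right)} = -3 + V$
$d{\left(x,J \right)} = 17 J$ ($d{\left(x,J \right)} = \left(-3 + 3\right) x + 17 J = 0 x + 17 J = 0 + 17 J = 17 J$)
$b = 348$
$G{\left(17,-7 \right)} \left(b + d{\left(1,13 \right)}\right) = - 7 \left(348 + 17 \cdot 13\right) = - 7 \left(348 + 221\right) = \left(-7\right) 569 = -3983$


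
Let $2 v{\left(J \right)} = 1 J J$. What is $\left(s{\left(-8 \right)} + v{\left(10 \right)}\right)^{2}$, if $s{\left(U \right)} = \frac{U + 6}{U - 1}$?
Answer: $\frac{204304}{81} \approx 2522.3$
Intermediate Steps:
$s{\left(U \right)} = \frac{6 + U}{-1 + U}$
$v{\left(J \right)} = \frac{J^{2}}{2}$ ($v{\left(J \right)} = \frac{1 J J}{2} = \frac{J J}{2} = \frac{J^{2}}{2}$)
$\left(s{\left(-8 \right)} + v{\left(10 \right)}\right)^{2} = \left(\frac{6 - 8}{-1 - 8} + \frac{10^{2}}{2}\right)^{2} = \left(\frac{1}{-9} \left(-2\right) + \frac{1}{2} \cdot 100\right)^{2} = \left(\left(- \frac{1}{9}\right) \left(-2\right) + 50\right)^{2} = \left(\frac{2}{9} + 50\right)^{2} = \left(\frac{452}{9}\right)^{2} = \frac{204304}{81}$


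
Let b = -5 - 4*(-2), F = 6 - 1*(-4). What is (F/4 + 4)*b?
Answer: 39/2 ≈ 19.500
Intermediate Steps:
F = 10 (F = 6 + 4 = 10)
b = 3 (b = -5 + 8 = 3)
(F/4 + 4)*b = (10/4 + 4)*3 = (10*(¼) + 4)*3 = (5/2 + 4)*3 = (13/2)*3 = 39/2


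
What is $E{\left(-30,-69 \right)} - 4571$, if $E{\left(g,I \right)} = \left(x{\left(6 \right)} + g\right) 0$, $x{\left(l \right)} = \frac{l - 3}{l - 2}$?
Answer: $-4571$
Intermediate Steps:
$x{\left(l \right)} = \frac{-3 + l}{-2 + l}$
$E{\left(g,I \right)} = 0$ ($E{\left(g,I \right)} = \left(\frac{-3 + 6}{-2 + 6} + g\right) 0 = \left(\frac{1}{4} \cdot 3 + g\right) 0 = \left(\frac{3}{4} + g\right) 0 = 0$)
$E{\left(-30,-69 \right)} - 4571 = 0 - 4571 = -4571$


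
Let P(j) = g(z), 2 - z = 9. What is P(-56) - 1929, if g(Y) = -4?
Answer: -1933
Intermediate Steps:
z = -7 (z = 2 - 1*9 = 2 - 9 = -7)
P(j) = -4
P(-56) - 1929 = -4 - 1929 = -1933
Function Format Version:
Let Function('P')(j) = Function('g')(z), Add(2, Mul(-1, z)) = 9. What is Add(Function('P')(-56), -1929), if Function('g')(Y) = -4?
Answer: -1933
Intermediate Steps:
z = -7 (z = Add(2, Mul(-1, 9)) = Add(2, -9) = -7)
Function('P')(j) = -4
Add(Function('P')(-56), -1929) = Add(-4, -1929) = -1933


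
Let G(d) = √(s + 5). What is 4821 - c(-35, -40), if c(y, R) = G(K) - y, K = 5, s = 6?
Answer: 4786 - √11 ≈ 4782.7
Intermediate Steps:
G(d) = √11 (G(d) = √(6 + 5) = √11)
c(y, R) = √11 - y
4821 - c(-35, -40) = 4821 - (√11 - 1*(-35)) = 4821 - (√11 + 35) = 4821 - (35 + √11) = 4821 + (-35 - √11) = 4786 - √11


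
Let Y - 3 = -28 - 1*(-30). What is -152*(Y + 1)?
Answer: -912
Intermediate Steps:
Y = 5 (Y = 3 + (-28 - 1*(-30)) = 3 + (-28 + 30) = 3 + 2 = 5)
-152*(Y + 1) = -152*(5 + 1) = -152*6 = -912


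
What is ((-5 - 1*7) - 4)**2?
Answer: 256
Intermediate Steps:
((-5 - 1*7) - 4)**2 = ((-5 - 7) - 4)**2 = (-12 - 4)**2 = (-16)**2 = 256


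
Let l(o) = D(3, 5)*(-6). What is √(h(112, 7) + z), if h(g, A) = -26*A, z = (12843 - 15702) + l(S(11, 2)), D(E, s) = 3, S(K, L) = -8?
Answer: I*√3059 ≈ 55.308*I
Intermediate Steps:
l(o) = -18 (l(o) = 3*(-6) = -18)
z = -2877 (z = (12843 - 15702) - 18 = -2859 - 18 = -2877)
√(h(112, 7) + z) = √(-26*7 - 2877) = √(-182 - 2877) = √(-3059) = I*√3059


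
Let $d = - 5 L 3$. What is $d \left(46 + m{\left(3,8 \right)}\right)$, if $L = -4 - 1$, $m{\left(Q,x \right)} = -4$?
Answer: $3150$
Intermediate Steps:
$L = -5$
$d = 75$ ($d = \left(-5\right) \left(-5\right) 3 = 25 \cdot 3 = 75$)
$d \left(46 + m{\left(3,8 \right)}\right) = 75 \left(46 - 4\right) = 75 \cdot 42 = 3150$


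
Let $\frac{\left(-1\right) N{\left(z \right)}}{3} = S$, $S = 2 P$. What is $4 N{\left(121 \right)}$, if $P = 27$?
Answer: $-648$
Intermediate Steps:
$S = 54$ ($S = 2 \cdot 27 = 54$)
$N{\left(z \right)} = -162$ ($N{\left(z \right)} = \left(-3\right) 54 = -162$)
$4 N{\left(121 \right)} = 4 \left(-162\right) = -648$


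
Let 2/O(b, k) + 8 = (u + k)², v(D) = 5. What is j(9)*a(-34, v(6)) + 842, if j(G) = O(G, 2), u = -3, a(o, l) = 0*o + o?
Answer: 5962/7 ≈ 851.71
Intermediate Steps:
a(o, l) = o (a(o, l) = 0 + o = o)
O(b, k) = 2/(-8 + (-3 + k)²)
j(G) = -2/7 (j(G) = 2/(-8 + (-3 + 2)²) = 2/(-8 + (-1)²) = 2/(-8 + 1) = 2/(-7) = 2*(-⅐) = -2/7)
j(9)*a(-34, v(6)) + 842 = -2/7*(-34) + 842 = 68/7 + 842 = 5962/7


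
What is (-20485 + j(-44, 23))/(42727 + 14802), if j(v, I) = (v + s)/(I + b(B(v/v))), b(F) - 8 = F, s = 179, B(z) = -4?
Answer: -20480/57529 ≈ -0.35599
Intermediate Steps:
b(F) = 8 + F
j(v, I) = (179 + v)/(4 + I) (j(v, I) = (v + 179)/(I + (8 - 4)) = (179 + v)/(I + 4) = (179 + v)/(4 + I))
(-20485 + j(-44, 23))/(42727 + 14802) = (-20485 + (179 - 44)/(4 + 23))/(42727 + 14802) = (-20485 + 135/27)/57529 = (-20485 + (1/27)*135)*(1/57529) = (-20485 + 5)*(1/57529) = -20480*1/57529 = -20480/57529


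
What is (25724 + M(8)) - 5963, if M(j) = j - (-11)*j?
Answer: 19857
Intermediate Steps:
M(j) = 12*j (M(j) = j + 11*j = 12*j)
(25724 + M(8)) - 5963 = (25724 + 12*8) - 5963 = (25724 + 96) - 5963 = 25820 - 5963 = 19857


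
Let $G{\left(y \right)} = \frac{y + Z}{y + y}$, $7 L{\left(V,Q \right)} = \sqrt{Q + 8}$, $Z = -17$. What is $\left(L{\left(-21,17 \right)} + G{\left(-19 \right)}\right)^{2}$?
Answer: $\frac{48841}{17689} \approx 2.7611$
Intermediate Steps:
$L{\left(V,Q \right)} = \frac{\sqrt{8 + Q}}{7}$ ($L{\left(V,Q \right)} = \frac{\sqrt{Q + 8}}{7} = \frac{\sqrt{8 + Q}}{7}$)
$G{\left(y \right)} = \frac{-17 + y}{2 y}$ ($G{\left(y \right)} = \frac{y - 17}{y + y} = \frac{-17 + y}{2 y}$)
$\left(L{\left(-21,17 \right)} + G{\left(-19 \right)}\right)^{2} = \left(\frac{\sqrt{8 + 17}}{7} + \frac{-17 - 19}{2 \left(-19\right)}\right)^{2} = \left(\frac{\sqrt{25}}{7} + \frac{1}{2} \left(- \frac{1}{19}\right) \left(-36\right)\right)^{2} = \left(\frac{1}{7} \cdot 5 + \frac{18}{19}\right)^{2} = \left(\frac{5}{7} + \frac{18}{19}\right)^{2} = \left(\frac{221}{133}\right)^{2} = \frac{48841}{17689}$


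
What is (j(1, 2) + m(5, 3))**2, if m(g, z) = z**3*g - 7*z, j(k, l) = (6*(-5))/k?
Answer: 7056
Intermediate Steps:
j(k, l) = -30/k
m(g, z) = -7*z + g*z**3 (m(g, z) = g*z**3 - 7*z = -7*z + g*z**3)
(j(1, 2) + m(5, 3))**2 = (-30/1 + 3*(-7 + 5*3**2))**2 = (-30*1 + 3*(-7 + 5*9))**2 = (-30 + 3*(-7 + 45))**2 = (-30 + 3*38)**2 = (-30 + 114)**2 = 84**2 = 7056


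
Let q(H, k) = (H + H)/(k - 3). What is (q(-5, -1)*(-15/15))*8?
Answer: -20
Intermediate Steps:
q(H, k) = 2*H/(-3 + k) (q(H, k) = (2*H)/(-3 + k) = 2*H/(-3 + k))
(q(-5, -1)*(-15/15))*8 = ((2*(-5)/(-3 - 1))*(-15/15))*8 = ((2*(-5)/(-4))*(-15*1/15))*8 = ((2*(-5)*(-¼))*(-1))*8 = ((5/2)*(-1))*8 = -5/2*8 = -20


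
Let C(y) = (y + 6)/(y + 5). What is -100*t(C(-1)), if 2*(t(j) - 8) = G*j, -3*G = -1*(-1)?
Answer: -4675/6 ≈ -779.17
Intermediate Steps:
G = -1/3 (G = -(-1)*(-1)/3 = -1/3*1 = -1/3 ≈ -0.33333)
C(y) = (6 + y)/(5 + y)
t(j) = 8 - j/6 (t(j) = 8 + (-j/3)/2 = 8 - j/6)
-100*t(C(-1)) = -100*(8 - (6 - 1)/(6*(5 - 1))) = -100*(8 - 5/(6*4)) = -100*(8 - 5/24) = -100*187/24 = -4675/6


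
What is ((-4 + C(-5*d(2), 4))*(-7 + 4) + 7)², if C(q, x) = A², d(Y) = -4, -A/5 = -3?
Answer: 430336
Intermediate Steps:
A = 15 (A = -5*(-3) = 15)
C(q, x) = 225 (C(q, x) = 15² = 225)
((-4 + C(-5*d(2), 4))*(-7 + 4) + 7)² = ((-4 + 225)*(-7 + 4) + 7)² = (221*(-3) + 7)² = (-663 + 7)² = (-656)² = 430336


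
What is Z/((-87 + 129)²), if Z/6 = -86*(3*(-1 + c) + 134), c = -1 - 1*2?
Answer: -5246/147 ≈ -35.687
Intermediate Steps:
c = -3 (c = -1 - 2 = -3)
Z = -62952 (Z = 6*(-86*(3*(-1 - 3) + 134)) = 6*(-86*(3*(-4) + 134)) = 6*(-86*(-12 + 134)) = 6*(-86*122) = 6*(-10492) = -62952)
Z/((-87 + 129)²) = -62952/(-87 + 129)² = -62952/(42²) = -62952/1764 = -62952*1/1764 = -5246/147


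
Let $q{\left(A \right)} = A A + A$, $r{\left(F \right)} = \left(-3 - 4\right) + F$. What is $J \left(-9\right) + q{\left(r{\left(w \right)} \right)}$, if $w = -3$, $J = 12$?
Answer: $-18$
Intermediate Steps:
$r{\left(F \right)} = -7 + F$
$q{\left(A \right)} = A + A^{2}$ ($q{\left(A \right)} = A^{2} + A = A + A^{2}$)
$J \left(-9\right) + q{\left(r{\left(w \right)} \right)} = 12 \left(-9\right) + \left(-7 - 3\right) \left(1 - 10\right) = -108 - 10 \left(1 - 10\right) = -108 - -90 = -108 + 90 = -18$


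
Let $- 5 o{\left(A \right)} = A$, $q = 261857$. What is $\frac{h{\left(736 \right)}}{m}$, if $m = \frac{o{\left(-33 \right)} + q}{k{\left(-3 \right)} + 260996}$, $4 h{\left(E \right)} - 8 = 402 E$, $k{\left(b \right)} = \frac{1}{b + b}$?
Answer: $\frac{289587926875}{3927954} \approx 73725.0$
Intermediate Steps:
$o{\left(A \right)} = - \frac{A}{5}$
$k{\left(b \right)} = \frac{1}{2 b}$
$h{\left(E \right)} = 2 + \frac{201 E}{2}$ ($h{\left(E \right)} = 2 + \frac{402 E}{4} = 2 + \frac{201 E}{2}$)
$m = \frac{7855908}{7829875}$ ($m = \frac{\left(- \frac{1}{5}\right) \left(-33\right) + 261857}{\frac{1}{2 \left(-3\right)} + 260996} = \frac{\frac{33}{5} + 261857}{\frac{1}{2} \left(- \frac{1}{3}\right) + 260996} = \frac{1309318}{5 \left(- \frac{1}{6} + 260996\right)} = \frac{1309318}{5 \cdot \frac{1565975}{6}} = \frac{1309318}{5} \cdot \frac{6}{1565975} = \frac{7855908}{7829875} \approx 1.0033$)
$\frac{h{\left(736 \right)}}{m} = \frac{2 + \frac{201}{2} \cdot 736}{\frac{7855908}{7829875}} = \left(2 + 73968\right) \frac{7829875}{7855908} = 73970 \cdot \frac{7829875}{7855908} = \frac{289587926875}{3927954}$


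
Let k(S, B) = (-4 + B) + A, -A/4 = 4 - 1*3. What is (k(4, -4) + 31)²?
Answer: 361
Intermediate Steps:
A = -4 (A = -4*(4 - 1*3) = -4*(4 - 3) = -4*1 = -4)
k(S, B) = -8 + B (k(S, B) = (-4 + B) - 4 = -8 + B)
(k(4, -4) + 31)² = ((-8 - 4) + 31)² = (-12 + 31)² = 19² = 361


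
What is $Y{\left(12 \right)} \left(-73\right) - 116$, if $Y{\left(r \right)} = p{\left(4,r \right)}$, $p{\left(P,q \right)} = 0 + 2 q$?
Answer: $-1868$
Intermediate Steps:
$p{\left(P,q \right)} = 2 q$
$Y{\left(r \right)} = 2 r$
$Y{\left(12 \right)} \left(-73\right) - 116 = 2 \cdot 12 \left(-73\right) - 116 = 24 \left(-73\right) - 116 = -1752 - 116 = -1868$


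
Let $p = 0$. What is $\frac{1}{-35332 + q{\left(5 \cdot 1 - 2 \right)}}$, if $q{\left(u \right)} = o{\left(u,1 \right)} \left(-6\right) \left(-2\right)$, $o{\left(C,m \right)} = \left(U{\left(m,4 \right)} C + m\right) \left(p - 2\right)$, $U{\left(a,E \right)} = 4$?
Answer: $- \frac{1}{35644} \approx -2.8055 \cdot 10^{-5}$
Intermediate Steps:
$o{\left(C,m \right)} = - 8 C - 2 m$ ($o{\left(C,m \right)} = \left(4 C + m\right) \left(0 - 2\right) = \left(m + 4 C\right) \left(-2\right) = - 8 C - 2 m$)
$q{\left(u \right)} = -24 - 96 u$ ($q{\left(u \right)} = \left(- 8 u - 2\right) \left(-6\right) \left(-2\right) = \left(-2 - 8 u\right) \left(-6\right) \left(-2\right) = \left(12 + 48 u\right) \left(-2\right) = -24 - 96 u$)
$\frac{1}{-35332 + q{\left(5 \cdot 1 - 2 \right)}} = \frac{1}{-35332 - \left(24 + 96 \left(5 \cdot 1 - 2\right)\right)} = \frac{1}{-35332 - \left(24 + 96 \left(5 - 2\right)\right)} = \frac{1}{-35332 - 312} = \frac{1}{-35644} = - \frac{1}{35644}$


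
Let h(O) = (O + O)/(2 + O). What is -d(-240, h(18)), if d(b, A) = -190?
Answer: 190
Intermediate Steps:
h(O) = 2*O/(2 + O) (h(O) = (2*O)/(2 + O) = 2*O/(2 + O))
-d(-240, h(18)) = -1*(-190) = 190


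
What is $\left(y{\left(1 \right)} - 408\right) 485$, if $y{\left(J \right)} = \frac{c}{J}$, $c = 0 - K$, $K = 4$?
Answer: $-199820$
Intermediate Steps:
$c = -4$ ($c = 0 - 4 = -4$)
$y{\left(J \right)} = - \frac{4}{J}$
$\left(y{\left(1 \right)} - 408\right) 485 = \left(- \frac{4}{1} - 408\right) 485 = \left(\left(-4\right) 1 - 408\right) 485 = \left(-4 - 408\right) 485 = \left(-412\right) 485 = -199820$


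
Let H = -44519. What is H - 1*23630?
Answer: -68149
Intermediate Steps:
H - 1*23630 = -44519 - 1*23630 = -44519 - 23630 = -68149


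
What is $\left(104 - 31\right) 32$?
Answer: $2336$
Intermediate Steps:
$\left(104 - 31\right) 32 = 73 \cdot 32 = 2336$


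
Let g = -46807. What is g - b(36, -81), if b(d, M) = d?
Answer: -46843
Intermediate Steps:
g - b(36, -81) = -46807 - 1*36 = -46807 - 36 = -46843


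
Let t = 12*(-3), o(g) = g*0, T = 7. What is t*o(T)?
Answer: 0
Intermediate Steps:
o(g) = 0
t = -36
t*o(T) = -36*0 = 0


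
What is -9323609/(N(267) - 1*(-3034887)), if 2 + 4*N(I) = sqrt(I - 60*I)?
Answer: -452737521366056/147368577101869 + 37294436*I*sqrt(15753)/147368577101869 ≈ -3.0721 + 3.1763e-5*I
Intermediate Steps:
N(I) = -1/2 + sqrt(59)*sqrt(-I)/4 (N(I) = -1/2 + sqrt(I - 60*I)/4 = -1/2 + sqrt(-59*I)/4 = -1/2 + (sqrt(59)*sqrt(-I))/4 = -1/2 + sqrt(59)*sqrt(-I)/4)
-9323609/(N(267) - 1*(-3034887)) = -9323609/((-1/2 + sqrt(59)*sqrt(-1*267)/4) - 1*(-3034887)) = -9323609/((-1/2 + sqrt(59)*sqrt(-267)/4) + 3034887) = -9323609/((-1/2 + sqrt(59)*(I*sqrt(267))/4) + 3034887) = -9323609/((-1/2 + I*sqrt(15753)/4) + 3034887) = -9323609/(6069773/2 + I*sqrt(15753)/4)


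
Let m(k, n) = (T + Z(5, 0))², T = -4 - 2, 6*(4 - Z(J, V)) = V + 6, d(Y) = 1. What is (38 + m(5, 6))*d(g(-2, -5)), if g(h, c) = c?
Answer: 47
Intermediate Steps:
Z(J, V) = 3 - V/6 (Z(J, V) = 4 - (V + 6)/6 = 4 - (6 + V)/6 = 4 + (-1 - V/6) = 3 - V/6)
T = -6
m(k, n) = 9 (m(k, n) = (-6 + (3 - ⅙*0))² = (-6 + (3 + 0))² = (-6 + 3)² = (-3)² = 9)
(38 + m(5, 6))*d(g(-2, -5)) = (38 + 9)*1 = 47*1 = 47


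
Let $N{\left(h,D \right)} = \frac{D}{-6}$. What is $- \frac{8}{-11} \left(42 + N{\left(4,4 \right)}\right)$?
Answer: $\frac{992}{33} \approx 30.061$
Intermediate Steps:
$N{\left(h,D \right)} = - \frac{D}{6}$ ($N{\left(h,D \right)} = D \left(- \frac{1}{6}\right) = - \frac{D}{6}$)
$- \frac{8}{-11} \left(42 + N{\left(4,4 \right)}\right) = - \frac{8}{-11} \left(42 - \frac{2}{3}\right) = \left(-8\right) \left(- \frac{1}{11}\right) \left(42 - \frac{2}{3}\right) = \frac{8}{11} \cdot \frac{124}{3} = \frac{992}{33}$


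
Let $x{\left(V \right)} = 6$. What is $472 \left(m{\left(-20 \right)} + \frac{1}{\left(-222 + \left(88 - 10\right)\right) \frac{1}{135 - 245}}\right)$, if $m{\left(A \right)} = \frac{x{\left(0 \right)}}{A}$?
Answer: $\frac{9853}{45} \approx 218.96$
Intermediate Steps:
$m{\left(A \right)} = \frac{6}{A}$
$472 \left(m{\left(-20 \right)} + \frac{1}{\left(-222 + \left(88 - 10\right)\right) \frac{1}{135 - 245}}\right) = 472 \left(\frac{6}{-20} + \frac{1}{\left(-222 + \left(88 - 10\right)\right) \frac{1}{135 - 245}}\right) = 472 \left(6 \left(- \frac{1}{20}\right) + \frac{1}{\left(-222 + \left(88 - 10\right)\right) \frac{1}{-110}}\right) = 472 \left(- \frac{3}{10} + \frac{1}{\left(-222 + 78\right) \left(- \frac{1}{110}\right)}\right) = 472 \left(- \frac{3}{10} + \frac{1}{\left(-144\right) \left(- \frac{1}{110}\right)}\right) = 472 \left(- \frac{3}{10} + \frac{1}{\frac{72}{55}}\right) = 472 \left(- \frac{3}{10} + \frac{55}{72}\right) = 472 \cdot \frac{167}{360} = \frac{9853}{45}$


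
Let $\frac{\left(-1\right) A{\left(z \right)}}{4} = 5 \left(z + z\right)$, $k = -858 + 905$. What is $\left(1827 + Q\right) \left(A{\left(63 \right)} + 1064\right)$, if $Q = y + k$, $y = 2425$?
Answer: $-6259344$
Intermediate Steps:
$k = 47$
$A{\left(z \right)} = - 40 z$ ($A{\left(z \right)} = - 4 \cdot 5 \left(z + z\right) = - 4 \cdot 5 \cdot 2 z = - 4 \cdot 10 z = - 40 z$)
$Q = 2472$ ($Q = 2425 + 47 = 2472$)
$\left(1827 + Q\right) \left(A{\left(63 \right)} + 1064\right) = \left(1827 + 2472\right) \left(\left(-40\right) 63 + 1064\right) = 4299 \left(-2520 + 1064\right) = 4299 \left(-1456\right) = -6259344$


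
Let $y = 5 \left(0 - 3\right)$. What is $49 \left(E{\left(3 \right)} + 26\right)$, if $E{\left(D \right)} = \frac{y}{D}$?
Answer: $1029$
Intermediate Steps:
$y = -15$ ($y = 5 \left(-3\right) = -15$)
$E{\left(D \right)} = - \frac{15}{D}$
$49 \left(E{\left(3 \right)} + 26\right) = 49 \left(- \frac{15}{3} + 26\right) = 49 \left(\left(-15\right) \frac{1}{3} + 26\right) = 49 \left(-5 + 26\right) = 49 \cdot 21 = 1029$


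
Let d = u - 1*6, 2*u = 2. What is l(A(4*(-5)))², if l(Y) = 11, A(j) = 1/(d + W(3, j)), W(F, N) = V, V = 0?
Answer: 121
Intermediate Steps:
u = 1 (u = (½)*2 = 1)
W(F, N) = 0
d = -5 (d = 1 - 1*6 = 1 - 6 = -5)
A(j) = -⅕ (A(j) = 1/(-5 + 0) = 1/(-5) = -⅕)
l(A(4*(-5)))² = 11² = 121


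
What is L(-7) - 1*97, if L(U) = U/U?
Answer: -96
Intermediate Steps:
L(U) = 1
L(-7) - 1*97 = 1 - 1*97 = 1 - 97 = -96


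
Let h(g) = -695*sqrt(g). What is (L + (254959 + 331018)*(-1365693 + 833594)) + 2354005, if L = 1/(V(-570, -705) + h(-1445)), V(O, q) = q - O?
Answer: (-3683862907598170*sqrt(5) + 42092381931931*I)/(5*(-27*I + 2363*sqrt(5))) ≈ -3.1180e+11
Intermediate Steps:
L = 1/(-135 - 11815*I*sqrt(5)) (L = 1/((-705 - 1*(-570)) - 11815*I*sqrt(5)) = 1/((-705 + 570) - 11815*I*sqrt(5)) = 1/(-135 - 11815*I*sqrt(5)) ≈ -1.934e-7 + 3.785e-5*I)
(L + (254959 + 331018)*(-1365693 + 833594)) + 2354005 = (I/(5*(-27*I + 2363*sqrt(5))) + (254959 + 331018)*(-1365693 + 833594)) + 2354005 = (I/(5*(-27*I + 2363*sqrt(5))) + 585977*(-532099)) + 2354005 = (I/(5*(-27*I + 2363*sqrt(5))) - 311797775723) + 2354005 = (-311797775723 + I/(5*(-27*I + 2363*sqrt(5)))) + 2354005 = -311795421718 + I/(5*(-27*I + 2363*sqrt(5)))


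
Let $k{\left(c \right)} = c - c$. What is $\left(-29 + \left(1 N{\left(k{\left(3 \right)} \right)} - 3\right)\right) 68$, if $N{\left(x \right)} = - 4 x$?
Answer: $-2176$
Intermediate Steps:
$k{\left(c \right)} = 0$
$\left(-29 + \left(1 N{\left(k{\left(3 \right)} \right)} - 3\right)\right) 68 = \left(-29 - \left(3 - \left(-4\right) 0\right)\right) 68 = \left(-29 + \left(1 \cdot 0 - 3\right)\right) 68 = \left(-29 + \left(0 - 3\right)\right) 68 = \left(-29 - 3\right) 68 = \left(-32\right) 68 = -2176$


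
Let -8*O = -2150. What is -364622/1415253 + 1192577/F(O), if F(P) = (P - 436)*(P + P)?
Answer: -1529401382522/113090508475 ≈ -13.524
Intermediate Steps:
O = 1075/4 (O = -⅛*(-2150) = 1075/4 ≈ 268.75)
F(P) = 2*P*(-436 + P) (F(P) = (-436 + P)*(2*P) = 2*P*(-436 + P))
-364622/1415253 + 1192577/F(O) = -364622/1415253 + 1192577/((2*(1075/4)*(-436 + 1075/4))) = -364622*1/1415253 + 1192577/((2*(1075/4)*(-669/4))) = -364622/1415253 + 1192577/(-719175/8) = -364622/1415253 + 1192577*(-8/719175) = -364622/1415253 - 9540616/719175 = -1529401382522/113090508475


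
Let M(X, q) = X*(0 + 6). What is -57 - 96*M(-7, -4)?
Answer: 3975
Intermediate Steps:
M(X, q) = 6*X (M(X, q) = X*6 = 6*X)
-57 - 96*M(-7, -4) = -57 - 576*(-7) = -57 - 96*(-42) = -57 + 4032 = 3975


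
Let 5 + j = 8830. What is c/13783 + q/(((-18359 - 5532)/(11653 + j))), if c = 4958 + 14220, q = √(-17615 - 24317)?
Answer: 19178/13783 - 12*I*√10483/7 ≈ 1.3914 - 175.52*I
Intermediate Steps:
j = 8825 (j = -5 + 8830 = 8825)
q = 2*I*√10483 (q = √(-41932) = 2*I*√10483 ≈ 204.77*I)
c = 19178
c/13783 + q/(((-18359 - 5532)/(11653 + j))) = 19178/13783 + (2*I*√10483)/(((-18359 - 5532)/(11653 + 8825))) = 19178*(1/13783) + (2*I*√10483)/((-23891/20478)) = 19178/13783 + (2*I*√10483)/((-23891*1/20478)) = 19178/13783 + (2*I*√10483)/(-7/6) = 19178/13783 + (2*I*√10483)*(-6/7) = 19178/13783 - 12*I*√10483/7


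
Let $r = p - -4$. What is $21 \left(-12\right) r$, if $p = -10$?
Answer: $1512$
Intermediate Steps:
$r = -6$ ($r = -10 - -4 = -10 + 4 = -6$)
$21 \left(-12\right) r = 21 \left(-12\right) \left(-6\right) = \left(-252\right) \left(-6\right) = 1512$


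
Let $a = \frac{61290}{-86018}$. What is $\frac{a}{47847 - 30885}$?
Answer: $- \frac{10215}{243172886} \approx -4.2007 \cdot 10^{-5}$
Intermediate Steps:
$a = - \frac{30645}{43009}$ ($a = 61290 \left(- \frac{1}{86018}\right) = - \frac{30645}{43009} \approx -0.71253$)
$\frac{a}{47847 - 30885} = - \frac{30645}{43009 \left(47847 - 30885\right)} = - \frac{30645}{43009 \cdot 16962} = \left(- \frac{30645}{43009}\right) \frac{1}{16962} = - \frac{10215}{243172886}$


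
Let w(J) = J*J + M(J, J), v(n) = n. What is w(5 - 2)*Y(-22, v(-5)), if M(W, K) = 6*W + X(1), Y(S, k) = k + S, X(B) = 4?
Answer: -837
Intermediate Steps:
Y(S, k) = S + k
M(W, K) = 4 + 6*W (M(W, K) = 6*W + 4 = 4 + 6*W)
w(J) = 4 + J² + 6*J (w(J) = J*J + (4 + 6*J) = J² + (4 + 6*J) = 4 + J² + 6*J)
w(5 - 2)*Y(-22, v(-5)) = (4 + (5 - 2)² + 6*(5 - 2))*(-22 - 5) = (4 + 3² + 6*3)*(-27) = (4 + 9 + 18)*(-27) = 31*(-27) = -837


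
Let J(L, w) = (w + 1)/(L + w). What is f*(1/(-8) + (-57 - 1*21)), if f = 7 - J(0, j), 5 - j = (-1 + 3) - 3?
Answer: -21875/48 ≈ -455.73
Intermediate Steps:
j = 6 (j = 5 - ((-1 + 3) - 3) = 5 - (2 - 3) = 5 - 1*(-1) = 5 + 1 = 6)
J(L, w) = (1 + w)/(L + w)
f = 35/6 (f = 7 - (1 + 6)/(0 + 6) = 7 - 7/6 = 35/6 ≈ 5.8333)
f*(1/(-8) + (-57 - 1*21)) = 35*(1/(-8) + (-57 - 1*21))/6 = 35*(-⅛ + (-57 - 21))/6 = 35*(-⅛ - 78)/6 = (35/6)*(-625/8) = -21875/48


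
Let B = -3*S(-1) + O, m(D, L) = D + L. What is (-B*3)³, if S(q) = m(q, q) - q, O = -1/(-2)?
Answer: -9261/8 ≈ -1157.6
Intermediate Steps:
O = ½ (O = -1*(-½) = ½ ≈ 0.50000)
S(q) = q (S(q) = (q + q) - q = 2*q - q = q)
B = 7/2 (B = -3*(-1) + ½ = 3 + ½ = 7/2 ≈ 3.5000)
(-B*3)³ = (-1*7/2*3)³ = (-7/2*3)³ = (-21/2)³ = -9261/8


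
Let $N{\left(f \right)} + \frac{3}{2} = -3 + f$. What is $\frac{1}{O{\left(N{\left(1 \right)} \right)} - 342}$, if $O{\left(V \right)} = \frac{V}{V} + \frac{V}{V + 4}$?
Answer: $- \frac{1}{348} \approx -0.0028736$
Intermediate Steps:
$N{\left(f \right)} = - \frac{9}{2} + f$ ($N{\left(f \right)} = - \frac{3}{2} + \left(-3 + f\right) = - \frac{9}{2} + f$)
$O{\left(V \right)} = 1 + \frac{V}{4 + V}$
$\frac{1}{O{\left(N{\left(1 \right)} \right)} - 342} = \frac{1}{\frac{2 \left(2 + \left(- \frac{9}{2} + 1\right)\right)}{4 + \left(- \frac{9}{2} + 1\right)} - 342} = \frac{1}{\frac{2 \left(2 - \frac{7}{2}\right)}{4 - \frac{7}{2}} - 342} = \frac{1}{2 \frac{1}{\frac{1}{2}} \left(- \frac{3}{2}\right) - 342} = \frac{1}{2 \cdot 2 \left(- \frac{3}{2}\right) - 342} = \frac{1}{-6 - 342} = \frac{1}{-348} = - \frac{1}{348}$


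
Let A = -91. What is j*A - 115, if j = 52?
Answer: -4847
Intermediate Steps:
j*A - 115 = 52*(-91) - 115 = -4732 - 115 = -4847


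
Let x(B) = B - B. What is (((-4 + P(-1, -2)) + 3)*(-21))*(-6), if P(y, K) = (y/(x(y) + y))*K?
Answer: -378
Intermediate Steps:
x(B) = 0
P(y, K) = K (P(y, K) = (y/(0 + y))*K = (y/y)*K = 1*K = K)
(((-4 + P(-1, -2)) + 3)*(-21))*(-6) = (((-4 - 2) + 3)*(-21))*(-6) = ((-6 + 3)*(-21))*(-6) = -3*(-21)*(-6) = 63*(-6) = -378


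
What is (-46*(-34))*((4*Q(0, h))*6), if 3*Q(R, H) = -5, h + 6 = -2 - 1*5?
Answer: -62560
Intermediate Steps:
h = -13 (h = -6 + (-2 - 1*5) = -6 + (-2 - 5) = -6 - 7 = -13)
Q(R, H) = -5/3 (Q(R, H) = (⅓)*(-5) = -5/3)
(-46*(-34))*((4*Q(0, h))*6) = (-46*(-34))*((4*(-5/3))*6) = 1564*(-20/3*6) = 1564*(-40) = -62560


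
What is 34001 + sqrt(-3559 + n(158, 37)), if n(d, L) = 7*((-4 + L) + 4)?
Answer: 34001 + 10*I*sqrt(33) ≈ 34001.0 + 57.446*I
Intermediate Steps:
n(d, L) = 7*L
34001 + sqrt(-3559 + n(158, 37)) = 34001 + sqrt(-3559 + 7*37) = 34001 + sqrt(-3559 + 259) = 34001 + sqrt(-3300) = 34001 + 10*I*sqrt(33)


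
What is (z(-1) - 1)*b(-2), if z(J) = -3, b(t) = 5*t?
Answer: 40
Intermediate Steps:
(z(-1) - 1)*b(-2) = (-3 - 1)*(5*(-2)) = -4*(-10) = 40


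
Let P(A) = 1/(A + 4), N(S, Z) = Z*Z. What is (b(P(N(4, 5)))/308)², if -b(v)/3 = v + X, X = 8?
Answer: 488601/79780624 ≈ 0.0061243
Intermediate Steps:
N(S, Z) = Z²
P(A) = 1/(4 + A)
b(v) = -24 - 3*v (b(v) = -3*(v + 8) = -3*(8 + v) = -24 - 3*v)
(b(P(N(4, 5)))/308)² = ((-24 - 3/(4 + 5²))/308)² = ((-24 - 3/(4 + 25))*(1/308))² = ((-24 - 3/29)*(1/308))² = (-699/29*1/308)² = (-699/8932)² = 488601/79780624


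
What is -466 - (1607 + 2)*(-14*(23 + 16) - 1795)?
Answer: 3766203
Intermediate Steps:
-466 - (1607 + 2)*(-14*(23 + 16) - 1795) = -466 - 1609*(-14*39 - 1795) = -466 - 1609*(-546 - 1795) = -466 - 1609*(-2341) = -466 - 1*(-3766669) = -466 + 3766669 = 3766203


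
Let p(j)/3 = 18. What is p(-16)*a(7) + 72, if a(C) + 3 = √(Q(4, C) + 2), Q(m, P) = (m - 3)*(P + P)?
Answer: 126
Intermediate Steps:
Q(m, P) = 2*P*(-3 + m) (Q(m, P) = (-3 + m)*(2*P) = 2*P*(-3 + m))
p(j) = 54 (p(j) = 3*18 = 54)
a(C) = -3 + √(2 + 2*C) (a(C) = -3 + √(2*C*(-3 + 4) + 2) = -3 + √(2*C*1 + 2) = -3 + √(2*C + 2) = -3 + √(2 + 2*C))
p(-16)*a(7) + 72 = 54*(-3 + √(2 + 2*7)) + 72 = 54*(-3 + √(2 + 14)) + 72 = 54*(-3 + √16) + 72 = 54*(-3 + 4) + 72 = 54*1 + 72 = 54 + 72 = 126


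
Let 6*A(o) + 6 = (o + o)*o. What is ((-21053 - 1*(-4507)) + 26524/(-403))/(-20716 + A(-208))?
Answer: 20083686/7611461 ≈ 2.6386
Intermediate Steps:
A(o) = -1 + o**2/3 (A(o) = -1 + ((o + o)*o)/6 = -1 + ((2*o)*o)/6 = -1 + (2*o**2)/6 = -1 + o**2/3)
((-21053 - 1*(-4507)) + 26524/(-403))/(-20716 + A(-208)) = ((-21053 - 1*(-4507)) + 26524/(-403))/(-20716 + (-1 + (1/3)*(-208)**2)) = ((-21053 + 4507) + 26524*(-1/403))/(-20716 + (-1 + (1/3)*43264)) = (-16546 - 26524/403)/(-20716 + (-1 + 43264/3)) = -6694562/(403*(-20716 + 43261/3)) = -6694562/(403*(-18887/3)) = -6694562/403*(-3/18887) = 20083686/7611461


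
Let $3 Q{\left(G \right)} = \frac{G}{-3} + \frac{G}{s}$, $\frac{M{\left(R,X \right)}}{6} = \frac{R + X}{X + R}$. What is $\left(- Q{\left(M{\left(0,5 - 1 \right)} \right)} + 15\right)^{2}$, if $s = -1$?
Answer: $\frac{2809}{9} \approx 312.11$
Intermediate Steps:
$M{\left(R,X \right)} = 6$ ($M{\left(R,X \right)} = 6 \frac{R + X}{X + R} = 6 \frac{R + X}{R + X} = 6 \cdot 1 = 6$)
$Q{\left(G \right)} = - \frac{4 G}{9}$ ($Q{\left(G \right)} = \frac{\frac{G}{-3} + \frac{G}{-1}}{3} = \frac{G \left(- \frac{1}{3}\right) + G \left(-1\right)}{3} = \frac{- \frac{G}{3} - G}{3} = \frac{\left(- \frac{4}{3}\right) G}{3} = - \frac{4 G}{9}$)
$\left(- Q{\left(M{\left(0,5 - 1 \right)} \right)} + 15\right)^{2} = \left(- \frac{\left(-4\right) 6}{9} + 15\right)^{2} = \left(\left(-1\right) \left(- \frac{8}{3}\right) + 15\right)^{2} = \left(\frac{8}{3} + 15\right)^{2} = \left(\frac{53}{3}\right)^{2} = \frac{2809}{9}$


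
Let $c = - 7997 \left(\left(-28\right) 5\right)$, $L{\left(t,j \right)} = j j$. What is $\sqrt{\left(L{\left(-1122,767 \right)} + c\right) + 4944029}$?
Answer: $\sqrt{6651898} \approx 2579.1$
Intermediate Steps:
$L{\left(t,j \right)} = j^{2}$
$c = 1119580$ ($c = \left(-7997\right) \left(-140\right) = 1119580$)
$\sqrt{\left(L{\left(-1122,767 \right)} + c\right) + 4944029} = \sqrt{\left(767^{2} + 1119580\right) + 4944029} = \sqrt{\left(588289 + 1119580\right) + 4944029} = \sqrt{1707869 + 4944029} = \sqrt{6651898}$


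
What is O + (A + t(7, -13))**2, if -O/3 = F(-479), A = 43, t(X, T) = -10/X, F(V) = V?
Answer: 155094/49 ≈ 3165.2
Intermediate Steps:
O = 1437 (O = -3*(-479) = 1437)
O + (A + t(7, -13))**2 = 1437 + (43 - 10/7)**2 = 1437 + (291/7)**2 = 1437 + 84681/49 = 155094/49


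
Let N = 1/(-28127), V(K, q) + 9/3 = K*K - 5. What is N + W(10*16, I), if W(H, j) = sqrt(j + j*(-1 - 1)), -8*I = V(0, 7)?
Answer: -1/28127 + I ≈ -3.5553e-5 + 1.0*I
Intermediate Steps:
V(K, q) = -8 + K**2 (V(K, q) = -3 + (K*K - 5) = -3 + (K**2 - 5) = -3 + (-5 + K**2) = -8 + K**2)
I = 1 (I = -(-8 + 0**2)/8 = -(-8 + 0)/8 = -1/8*(-8) = 1)
W(H, j) = sqrt(-j) (W(H, j) = sqrt(j + j*(-2)) = sqrt(j - 2*j) = sqrt(-j))
N = -1/28127 ≈ -3.5553e-5
N + W(10*16, I) = -1/28127 + sqrt(-1*1) = -1/28127 + sqrt(-1) = -1/28127 + I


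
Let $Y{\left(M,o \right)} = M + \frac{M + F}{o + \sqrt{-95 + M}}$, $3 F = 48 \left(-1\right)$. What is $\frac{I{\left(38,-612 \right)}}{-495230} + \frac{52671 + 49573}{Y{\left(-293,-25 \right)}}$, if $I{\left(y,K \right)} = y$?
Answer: $- \frac{1829695999479183}{5109143550455} - \frac{15796698 i \sqrt{97}}{20633417} \approx -358.12 - 7.5402 i$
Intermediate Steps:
$F = -16$ ($F = \frac{48 \left(-1\right)}{3} = \frac{1}{3} \left(-48\right) = -16$)
$Y{\left(M,o \right)} = M + \frac{-16 + M}{o + \sqrt{-95 + M}}$ ($Y{\left(M,o \right)} = M + \frac{M - 16}{o + \sqrt{-95 + M}} = M + \frac{-16 + M}{o + \sqrt{-95 + M}}$)
$\frac{I{\left(38,-612 \right)}}{-495230} + \frac{52671 + 49573}{Y{\left(-293,-25 \right)}} = \frac{38}{-495230} + \frac{52671 + 49573}{\frac{1}{-25 + \sqrt{-95 - 293}} \left(-16 - 293 - -7325 - 293 \sqrt{-95 - 293}\right)} = 38 \left(- \frac{1}{495230}\right) + \frac{102244}{\frac{1}{-25 + \sqrt{-388}} \left(-16 - 293 + 7325 - 293 \sqrt{-388}\right)} = - \frac{19}{247615} + \frac{102244}{\frac{1}{-25 + 2 i \sqrt{97}} \left(-16 - 293 + 7325 - 293 \cdot 2 i \sqrt{97}\right)} = - \frac{19}{247615} + \frac{102244}{\frac{1}{-25 + 2 i \sqrt{97}} \left(-16 - 293 + 7325 - 586 i \sqrt{97}\right)} = - \frac{19}{247615} + \frac{102244}{\frac{1}{-25 + 2 i \sqrt{97}} \left(7016 - 586 i \sqrt{97}\right)} = - \frac{19}{247615} + 102244 \frac{-25 + 2 i \sqrt{97}}{7016 - 586 i \sqrt{97}} = - \frac{19}{247615} + \frac{102244 \left(-25 + 2 i \sqrt{97}\right)}{7016 - 586 i \sqrt{97}}$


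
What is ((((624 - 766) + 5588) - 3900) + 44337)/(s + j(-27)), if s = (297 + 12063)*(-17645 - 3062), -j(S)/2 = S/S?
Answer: -45883/255938522 ≈ -0.00017927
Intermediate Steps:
j(S) = -2 (j(S) = -2*S/S = -2*1 = -2)
s = -255938520 (s = 12360*(-20707) = -255938520)
((((624 - 766) + 5588) - 3900) + 44337)/(s + j(-27)) = ((((624 - 766) + 5588) - 3900) + 44337)/(-255938520 - 2) = (((-142 + 5588) - 3900) + 44337)/(-255938522) = ((5446 - 3900) + 44337)*(-1/255938522) = (1546 + 44337)*(-1/255938522) = 45883*(-1/255938522) = -45883/255938522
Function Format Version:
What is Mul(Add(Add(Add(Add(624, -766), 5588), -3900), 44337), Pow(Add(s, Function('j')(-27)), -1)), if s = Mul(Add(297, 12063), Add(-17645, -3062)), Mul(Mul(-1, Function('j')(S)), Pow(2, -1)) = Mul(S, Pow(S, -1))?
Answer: Rational(-45883, 255938522) ≈ -0.00017927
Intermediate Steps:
Function('j')(S) = -2 (Function('j')(S) = Mul(-2, Mul(S, Pow(S, -1))) = Mul(-2, 1) = -2)
s = -255938520 (s = Mul(12360, -20707) = -255938520)
Mul(Add(Add(Add(Add(624, -766), 5588), -3900), 44337), Pow(Add(s, Function('j')(-27)), -1)) = Mul(Add(Add(Add(Add(624, -766), 5588), -3900), 44337), Pow(Add(-255938520, -2), -1)) = Mul(Add(Add(Add(-142, 5588), -3900), 44337), Pow(-255938522, -1)) = Mul(Add(Add(5446, -3900), 44337), Rational(-1, 255938522)) = Mul(Add(1546, 44337), Rational(-1, 255938522)) = Mul(45883, Rational(-1, 255938522)) = Rational(-45883, 255938522)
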